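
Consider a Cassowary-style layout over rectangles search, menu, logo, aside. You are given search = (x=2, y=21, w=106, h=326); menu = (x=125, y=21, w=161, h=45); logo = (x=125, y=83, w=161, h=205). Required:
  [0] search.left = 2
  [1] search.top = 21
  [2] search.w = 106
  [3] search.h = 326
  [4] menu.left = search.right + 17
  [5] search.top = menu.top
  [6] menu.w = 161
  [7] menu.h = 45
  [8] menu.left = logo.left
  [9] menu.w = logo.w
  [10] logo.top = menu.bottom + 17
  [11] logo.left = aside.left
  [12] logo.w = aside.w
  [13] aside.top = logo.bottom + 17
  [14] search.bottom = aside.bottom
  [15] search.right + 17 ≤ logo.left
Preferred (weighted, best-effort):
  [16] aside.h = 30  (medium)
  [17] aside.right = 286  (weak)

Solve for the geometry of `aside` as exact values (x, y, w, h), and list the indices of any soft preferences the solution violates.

aside = (x=125, y=305, w=161, h=42)
violated soft preferences: 16

1. aside.x = 125  [logo.left = aside.left]
2. aside.w = 161  [logo.w = aside.w]
3. aside.y = 305  [aside.top = logo.bottom + 17]
4. aside.h = 42  [search.bottom = aside.bottom]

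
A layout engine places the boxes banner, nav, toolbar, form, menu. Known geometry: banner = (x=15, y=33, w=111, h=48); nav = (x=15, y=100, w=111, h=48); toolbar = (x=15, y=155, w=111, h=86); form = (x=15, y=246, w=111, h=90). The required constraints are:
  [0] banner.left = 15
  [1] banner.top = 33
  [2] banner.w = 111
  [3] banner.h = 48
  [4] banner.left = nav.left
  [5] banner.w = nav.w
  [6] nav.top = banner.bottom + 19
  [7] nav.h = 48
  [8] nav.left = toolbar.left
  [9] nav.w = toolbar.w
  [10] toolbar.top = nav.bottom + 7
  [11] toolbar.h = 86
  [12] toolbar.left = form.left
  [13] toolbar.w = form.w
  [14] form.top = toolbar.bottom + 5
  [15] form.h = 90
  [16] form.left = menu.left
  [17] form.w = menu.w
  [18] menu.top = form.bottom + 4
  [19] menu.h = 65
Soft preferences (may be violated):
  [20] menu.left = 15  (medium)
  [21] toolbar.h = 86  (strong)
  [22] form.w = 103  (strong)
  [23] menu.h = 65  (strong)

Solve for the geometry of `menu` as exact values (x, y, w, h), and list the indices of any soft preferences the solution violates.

1. menu.x = 15  [form.left = menu.left]
2. menu.w = 111  [form.w = menu.w]
3. menu.y = 340  [menu.top = form.bottom + 4]
4. menu.h = 65  [menu.h = 65]

menu = (x=15, y=340, w=111, h=65)
violated soft preferences: 22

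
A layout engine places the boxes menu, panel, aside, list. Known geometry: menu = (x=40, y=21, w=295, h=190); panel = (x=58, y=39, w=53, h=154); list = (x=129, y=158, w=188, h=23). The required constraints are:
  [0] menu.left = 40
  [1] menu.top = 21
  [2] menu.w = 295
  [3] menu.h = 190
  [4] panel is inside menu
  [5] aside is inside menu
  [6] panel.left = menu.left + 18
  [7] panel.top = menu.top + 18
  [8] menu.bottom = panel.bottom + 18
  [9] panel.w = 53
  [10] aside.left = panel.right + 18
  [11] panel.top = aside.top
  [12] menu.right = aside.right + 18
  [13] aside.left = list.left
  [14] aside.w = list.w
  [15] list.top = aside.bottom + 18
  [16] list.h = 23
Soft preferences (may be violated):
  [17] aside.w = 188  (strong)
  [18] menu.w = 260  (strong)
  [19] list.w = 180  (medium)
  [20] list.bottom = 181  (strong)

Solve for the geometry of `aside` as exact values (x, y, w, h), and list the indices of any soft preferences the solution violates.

aside = (x=129, y=39, w=188, h=101)
violated soft preferences: 18, 19

1. aside.x = 129  [aside.left = panel.right + 18]
2. aside.y = 39  [panel.top = aside.top]
3. aside.w = 188  [menu.right = aside.right + 18]
4. aside.h = 101  [list.top = aside.bottom + 18]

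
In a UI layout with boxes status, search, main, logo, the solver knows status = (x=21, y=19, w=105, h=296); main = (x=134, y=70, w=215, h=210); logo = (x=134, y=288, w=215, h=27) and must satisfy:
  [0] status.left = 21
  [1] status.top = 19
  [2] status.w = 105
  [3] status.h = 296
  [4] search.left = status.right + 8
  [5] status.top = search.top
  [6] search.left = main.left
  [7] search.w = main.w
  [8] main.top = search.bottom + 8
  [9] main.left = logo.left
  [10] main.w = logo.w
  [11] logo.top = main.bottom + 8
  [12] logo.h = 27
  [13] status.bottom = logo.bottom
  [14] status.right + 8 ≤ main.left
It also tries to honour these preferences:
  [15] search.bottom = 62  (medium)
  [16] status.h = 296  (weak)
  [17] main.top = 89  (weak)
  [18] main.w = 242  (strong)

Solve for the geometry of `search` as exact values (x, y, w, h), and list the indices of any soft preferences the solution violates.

search = (x=134, y=19, w=215, h=43)
violated soft preferences: 17, 18

1. search.x = 134  [search.left = status.right + 8]
2. search.y = 19  [status.top = search.top]
3. search.w = 215  [search.w = main.w]
4. search.h = 43  [main.top = search.bottom + 8]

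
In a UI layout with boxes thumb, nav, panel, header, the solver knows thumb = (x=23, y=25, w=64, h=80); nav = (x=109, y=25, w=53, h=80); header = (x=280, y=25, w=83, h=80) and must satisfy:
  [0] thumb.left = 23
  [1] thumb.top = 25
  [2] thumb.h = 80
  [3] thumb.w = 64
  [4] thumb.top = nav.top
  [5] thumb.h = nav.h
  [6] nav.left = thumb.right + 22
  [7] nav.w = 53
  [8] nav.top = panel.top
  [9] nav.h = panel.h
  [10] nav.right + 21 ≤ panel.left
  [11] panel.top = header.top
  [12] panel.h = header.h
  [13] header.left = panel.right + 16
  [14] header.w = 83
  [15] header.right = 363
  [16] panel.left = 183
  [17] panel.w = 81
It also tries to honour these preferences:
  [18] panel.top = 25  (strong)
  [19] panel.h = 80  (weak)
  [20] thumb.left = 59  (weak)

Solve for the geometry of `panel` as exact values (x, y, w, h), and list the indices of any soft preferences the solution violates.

1. panel.y = 25  [nav.top = panel.top]
2. panel.h = 80  [nav.h = panel.h]
3. panel.x = 183  [panel.left = 183]
4. panel.w = 81  [panel.w = 81]

panel = (x=183, y=25, w=81, h=80)
violated soft preferences: 20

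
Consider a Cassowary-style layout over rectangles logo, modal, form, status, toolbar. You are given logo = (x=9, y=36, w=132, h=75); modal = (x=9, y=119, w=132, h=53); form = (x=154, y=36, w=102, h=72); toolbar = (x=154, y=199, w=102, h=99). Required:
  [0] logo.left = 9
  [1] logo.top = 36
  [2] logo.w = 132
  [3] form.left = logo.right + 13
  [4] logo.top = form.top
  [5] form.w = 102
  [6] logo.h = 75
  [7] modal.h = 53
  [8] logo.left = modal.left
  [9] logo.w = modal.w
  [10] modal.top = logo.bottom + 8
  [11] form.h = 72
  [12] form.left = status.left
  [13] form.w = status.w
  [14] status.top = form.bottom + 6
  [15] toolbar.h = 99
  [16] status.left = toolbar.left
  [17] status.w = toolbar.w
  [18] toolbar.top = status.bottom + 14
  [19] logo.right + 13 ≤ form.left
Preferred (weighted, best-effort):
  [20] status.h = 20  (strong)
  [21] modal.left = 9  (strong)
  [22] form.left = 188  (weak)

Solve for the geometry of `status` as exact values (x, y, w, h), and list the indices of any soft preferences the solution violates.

1. status.x = 154  [form.left = status.left]
2. status.w = 102  [form.w = status.w]
3. status.y = 114  [status.top = form.bottom + 6]
4. status.h = 71  [toolbar.top = status.bottom + 14]

status = (x=154, y=114, w=102, h=71)
violated soft preferences: 20, 22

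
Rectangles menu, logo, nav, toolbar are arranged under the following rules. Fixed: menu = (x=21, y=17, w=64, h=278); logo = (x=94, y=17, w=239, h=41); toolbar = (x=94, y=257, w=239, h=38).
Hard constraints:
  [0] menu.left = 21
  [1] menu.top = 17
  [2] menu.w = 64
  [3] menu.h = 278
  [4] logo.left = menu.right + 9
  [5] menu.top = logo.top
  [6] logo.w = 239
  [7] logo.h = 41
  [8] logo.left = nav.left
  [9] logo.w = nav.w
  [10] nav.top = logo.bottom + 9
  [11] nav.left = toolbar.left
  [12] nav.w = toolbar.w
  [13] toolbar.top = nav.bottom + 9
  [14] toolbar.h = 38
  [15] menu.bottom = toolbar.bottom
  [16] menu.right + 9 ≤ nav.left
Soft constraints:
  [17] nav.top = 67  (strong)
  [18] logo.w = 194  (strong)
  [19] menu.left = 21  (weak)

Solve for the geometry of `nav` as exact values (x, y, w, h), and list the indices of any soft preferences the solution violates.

nav = (x=94, y=67, w=239, h=181)
violated soft preferences: 18

1. nav.x = 94  [logo.left = nav.left]
2. nav.w = 239  [logo.w = nav.w]
3. nav.y = 67  [nav.top = logo.bottom + 9]
4. nav.h = 181  [toolbar.top = nav.bottom + 9]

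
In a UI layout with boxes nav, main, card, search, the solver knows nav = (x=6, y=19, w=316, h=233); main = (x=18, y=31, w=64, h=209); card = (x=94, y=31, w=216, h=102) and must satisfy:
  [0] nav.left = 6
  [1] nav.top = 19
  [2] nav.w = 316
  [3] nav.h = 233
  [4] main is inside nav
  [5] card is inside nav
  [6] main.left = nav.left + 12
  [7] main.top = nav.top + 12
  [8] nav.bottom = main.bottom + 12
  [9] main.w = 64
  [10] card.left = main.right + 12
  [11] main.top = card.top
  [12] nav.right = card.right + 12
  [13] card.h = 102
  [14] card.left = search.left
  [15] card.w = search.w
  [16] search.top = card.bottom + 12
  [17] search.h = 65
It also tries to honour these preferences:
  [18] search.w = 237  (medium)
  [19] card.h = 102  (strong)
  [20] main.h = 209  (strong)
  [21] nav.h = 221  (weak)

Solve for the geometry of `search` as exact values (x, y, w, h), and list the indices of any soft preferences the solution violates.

search = (x=94, y=145, w=216, h=65)
violated soft preferences: 18, 21

1. search.x = 94  [card.left = search.left]
2. search.w = 216  [card.w = search.w]
3. search.y = 145  [search.top = card.bottom + 12]
4. search.h = 65  [search.h = 65]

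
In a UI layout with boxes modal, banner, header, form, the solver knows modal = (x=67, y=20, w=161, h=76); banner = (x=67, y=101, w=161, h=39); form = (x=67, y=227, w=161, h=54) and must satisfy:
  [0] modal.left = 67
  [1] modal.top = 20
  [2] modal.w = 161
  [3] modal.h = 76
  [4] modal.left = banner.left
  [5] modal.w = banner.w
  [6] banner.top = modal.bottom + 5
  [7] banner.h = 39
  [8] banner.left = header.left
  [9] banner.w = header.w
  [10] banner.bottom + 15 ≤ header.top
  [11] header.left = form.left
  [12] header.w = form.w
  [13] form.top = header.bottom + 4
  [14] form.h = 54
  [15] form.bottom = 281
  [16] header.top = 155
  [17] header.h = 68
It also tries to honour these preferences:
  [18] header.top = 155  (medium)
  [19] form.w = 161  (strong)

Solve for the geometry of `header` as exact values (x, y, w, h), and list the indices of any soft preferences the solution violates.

header = (x=67, y=155, w=161, h=68)
violated soft preferences: none

1. header.x = 67  [banner.left = header.left]
2. header.w = 161  [banner.w = header.w]
3. header.y = 155  [header.top = 155]
4. header.h = 68  [header.h = 68]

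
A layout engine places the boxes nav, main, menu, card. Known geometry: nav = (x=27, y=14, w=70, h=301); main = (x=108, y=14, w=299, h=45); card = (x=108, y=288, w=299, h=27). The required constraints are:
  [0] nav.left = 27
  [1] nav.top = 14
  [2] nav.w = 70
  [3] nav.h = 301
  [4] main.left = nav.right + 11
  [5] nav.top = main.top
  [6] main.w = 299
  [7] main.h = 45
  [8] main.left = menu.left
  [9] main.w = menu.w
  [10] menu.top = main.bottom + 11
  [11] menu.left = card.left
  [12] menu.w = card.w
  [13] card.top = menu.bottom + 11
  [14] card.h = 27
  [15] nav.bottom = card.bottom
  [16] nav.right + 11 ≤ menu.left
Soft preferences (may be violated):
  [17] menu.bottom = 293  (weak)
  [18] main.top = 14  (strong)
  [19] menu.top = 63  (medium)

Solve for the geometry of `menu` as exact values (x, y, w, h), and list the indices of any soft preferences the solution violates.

1. menu.x = 108  [main.left = menu.left]
2. menu.w = 299  [main.w = menu.w]
3. menu.y = 70  [menu.top = main.bottom + 11]
4. menu.h = 207  [card.top = menu.bottom + 11]

menu = (x=108, y=70, w=299, h=207)
violated soft preferences: 17, 19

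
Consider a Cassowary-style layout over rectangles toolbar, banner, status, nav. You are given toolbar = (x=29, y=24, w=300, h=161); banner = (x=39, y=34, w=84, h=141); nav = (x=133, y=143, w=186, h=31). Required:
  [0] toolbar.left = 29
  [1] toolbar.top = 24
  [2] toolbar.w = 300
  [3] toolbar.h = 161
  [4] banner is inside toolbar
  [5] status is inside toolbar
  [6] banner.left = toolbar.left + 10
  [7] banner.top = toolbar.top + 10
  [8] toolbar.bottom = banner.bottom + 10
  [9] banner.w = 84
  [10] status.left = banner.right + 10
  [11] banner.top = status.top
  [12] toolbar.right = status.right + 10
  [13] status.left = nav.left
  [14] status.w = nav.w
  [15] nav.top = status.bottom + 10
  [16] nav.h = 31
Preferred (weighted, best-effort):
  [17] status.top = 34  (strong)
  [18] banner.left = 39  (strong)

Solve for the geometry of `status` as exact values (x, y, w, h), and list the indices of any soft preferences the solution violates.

status = (x=133, y=34, w=186, h=99)
violated soft preferences: none

1. status.x = 133  [status.left = banner.right + 10]
2. status.y = 34  [banner.top = status.top]
3. status.w = 186  [toolbar.right = status.right + 10]
4. status.h = 99  [nav.top = status.bottom + 10]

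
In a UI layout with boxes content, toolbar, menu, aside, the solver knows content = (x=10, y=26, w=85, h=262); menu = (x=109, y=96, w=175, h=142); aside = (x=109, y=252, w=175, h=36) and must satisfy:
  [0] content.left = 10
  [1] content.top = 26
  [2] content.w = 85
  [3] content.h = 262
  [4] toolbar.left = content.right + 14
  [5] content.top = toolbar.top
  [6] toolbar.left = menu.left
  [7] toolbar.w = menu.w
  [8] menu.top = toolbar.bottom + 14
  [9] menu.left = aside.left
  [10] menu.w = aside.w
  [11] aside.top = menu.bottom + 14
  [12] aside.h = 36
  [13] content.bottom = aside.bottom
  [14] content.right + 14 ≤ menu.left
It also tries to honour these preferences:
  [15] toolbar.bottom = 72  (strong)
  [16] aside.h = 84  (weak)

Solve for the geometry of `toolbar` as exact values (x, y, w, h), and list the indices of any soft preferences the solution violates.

toolbar = (x=109, y=26, w=175, h=56)
violated soft preferences: 15, 16

1. toolbar.x = 109  [toolbar.left = content.right + 14]
2. toolbar.y = 26  [content.top = toolbar.top]
3. toolbar.w = 175  [toolbar.w = menu.w]
4. toolbar.h = 56  [menu.top = toolbar.bottom + 14]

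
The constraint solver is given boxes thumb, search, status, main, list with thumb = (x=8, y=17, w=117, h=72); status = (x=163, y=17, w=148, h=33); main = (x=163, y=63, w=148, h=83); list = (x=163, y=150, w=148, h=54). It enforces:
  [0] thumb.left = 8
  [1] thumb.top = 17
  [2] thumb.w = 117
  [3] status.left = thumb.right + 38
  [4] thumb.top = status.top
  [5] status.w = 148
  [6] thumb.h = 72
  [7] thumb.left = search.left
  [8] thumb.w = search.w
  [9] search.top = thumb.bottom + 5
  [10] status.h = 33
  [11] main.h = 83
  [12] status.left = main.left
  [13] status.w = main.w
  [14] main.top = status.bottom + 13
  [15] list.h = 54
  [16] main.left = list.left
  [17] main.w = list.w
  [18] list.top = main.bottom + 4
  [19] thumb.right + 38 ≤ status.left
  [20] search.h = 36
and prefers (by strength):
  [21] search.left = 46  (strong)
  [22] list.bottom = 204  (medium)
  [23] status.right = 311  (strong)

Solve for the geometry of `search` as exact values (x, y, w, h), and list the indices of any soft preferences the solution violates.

search = (x=8, y=94, w=117, h=36)
violated soft preferences: 21

1. search.x = 8  [thumb.left = search.left]
2. search.w = 117  [thumb.w = search.w]
3. search.y = 94  [search.top = thumb.bottom + 5]
4. search.h = 36  [search.h = 36]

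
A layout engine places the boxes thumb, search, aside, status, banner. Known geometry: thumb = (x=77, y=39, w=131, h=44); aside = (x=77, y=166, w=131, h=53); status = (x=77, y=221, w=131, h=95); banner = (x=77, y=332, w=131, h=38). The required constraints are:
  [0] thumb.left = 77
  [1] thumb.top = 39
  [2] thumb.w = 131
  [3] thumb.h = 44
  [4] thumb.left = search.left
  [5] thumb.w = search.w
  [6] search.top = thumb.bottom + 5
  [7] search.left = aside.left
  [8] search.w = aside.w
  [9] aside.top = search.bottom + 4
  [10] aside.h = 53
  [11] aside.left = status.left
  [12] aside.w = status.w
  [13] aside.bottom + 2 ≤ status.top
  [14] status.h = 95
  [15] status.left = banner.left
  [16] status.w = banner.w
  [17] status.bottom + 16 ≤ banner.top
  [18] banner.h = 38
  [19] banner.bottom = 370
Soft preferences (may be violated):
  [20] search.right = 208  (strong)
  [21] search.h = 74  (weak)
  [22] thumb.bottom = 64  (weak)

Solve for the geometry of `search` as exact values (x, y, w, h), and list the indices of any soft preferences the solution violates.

1. search.x = 77  [thumb.left = search.left]
2. search.w = 131  [thumb.w = search.w]
3. search.y = 88  [search.top = thumb.bottom + 5]
4. search.h = 74  [aside.top = search.bottom + 4]

search = (x=77, y=88, w=131, h=74)
violated soft preferences: 22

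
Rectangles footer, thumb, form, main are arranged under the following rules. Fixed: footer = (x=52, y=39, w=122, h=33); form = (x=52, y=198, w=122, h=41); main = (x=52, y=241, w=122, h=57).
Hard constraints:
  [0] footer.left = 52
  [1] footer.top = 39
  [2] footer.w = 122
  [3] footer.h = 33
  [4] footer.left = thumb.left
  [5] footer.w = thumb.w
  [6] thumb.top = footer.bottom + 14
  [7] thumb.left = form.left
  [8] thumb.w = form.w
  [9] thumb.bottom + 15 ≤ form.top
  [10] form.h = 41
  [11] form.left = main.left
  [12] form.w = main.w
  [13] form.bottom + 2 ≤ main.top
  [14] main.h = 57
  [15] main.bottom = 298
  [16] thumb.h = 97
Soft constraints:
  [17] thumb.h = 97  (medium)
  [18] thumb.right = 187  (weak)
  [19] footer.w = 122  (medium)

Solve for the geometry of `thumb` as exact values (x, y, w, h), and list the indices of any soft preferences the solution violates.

1. thumb.x = 52  [footer.left = thumb.left]
2. thumb.w = 122  [footer.w = thumb.w]
3. thumb.y = 86  [thumb.top = footer.bottom + 14]
4. thumb.h = 97  [thumb.h = 97]

thumb = (x=52, y=86, w=122, h=97)
violated soft preferences: 18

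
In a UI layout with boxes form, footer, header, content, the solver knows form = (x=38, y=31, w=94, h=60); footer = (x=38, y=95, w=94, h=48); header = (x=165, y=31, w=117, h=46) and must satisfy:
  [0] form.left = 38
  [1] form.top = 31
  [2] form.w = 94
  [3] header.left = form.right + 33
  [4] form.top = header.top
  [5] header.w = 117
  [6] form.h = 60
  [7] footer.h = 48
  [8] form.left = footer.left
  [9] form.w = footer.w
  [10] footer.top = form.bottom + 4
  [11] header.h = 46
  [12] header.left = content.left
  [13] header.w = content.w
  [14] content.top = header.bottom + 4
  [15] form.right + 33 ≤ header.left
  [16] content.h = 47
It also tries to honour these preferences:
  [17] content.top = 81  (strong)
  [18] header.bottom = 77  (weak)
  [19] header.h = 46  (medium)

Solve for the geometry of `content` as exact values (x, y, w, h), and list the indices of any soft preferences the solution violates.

1. content.x = 165  [header.left = content.left]
2. content.w = 117  [header.w = content.w]
3. content.y = 81  [content.top = header.bottom + 4]
4. content.h = 47  [content.h = 47]

content = (x=165, y=81, w=117, h=47)
violated soft preferences: none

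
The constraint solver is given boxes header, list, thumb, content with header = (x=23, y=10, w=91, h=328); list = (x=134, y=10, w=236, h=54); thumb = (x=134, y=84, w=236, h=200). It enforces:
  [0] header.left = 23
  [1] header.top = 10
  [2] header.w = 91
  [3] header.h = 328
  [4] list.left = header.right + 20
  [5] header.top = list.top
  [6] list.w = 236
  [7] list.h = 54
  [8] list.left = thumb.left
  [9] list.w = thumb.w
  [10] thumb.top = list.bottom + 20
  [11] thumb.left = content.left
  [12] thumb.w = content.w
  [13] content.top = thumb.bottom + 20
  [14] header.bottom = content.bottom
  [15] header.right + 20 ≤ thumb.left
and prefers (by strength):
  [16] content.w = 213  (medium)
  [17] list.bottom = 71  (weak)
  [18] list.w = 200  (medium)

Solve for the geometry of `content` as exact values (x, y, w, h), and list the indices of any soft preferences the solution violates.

content = (x=134, y=304, w=236, h=34)
violated soft preferences: 16, 17, 18

1. content.x = 134  [thumb.left = content.left]
2. content.w = 236  [thumb.w = content.w]
3. content.y = 304  [content.top = thumb.bottom + 20]
4. content.h = 34  [header.bottom = content.bottom]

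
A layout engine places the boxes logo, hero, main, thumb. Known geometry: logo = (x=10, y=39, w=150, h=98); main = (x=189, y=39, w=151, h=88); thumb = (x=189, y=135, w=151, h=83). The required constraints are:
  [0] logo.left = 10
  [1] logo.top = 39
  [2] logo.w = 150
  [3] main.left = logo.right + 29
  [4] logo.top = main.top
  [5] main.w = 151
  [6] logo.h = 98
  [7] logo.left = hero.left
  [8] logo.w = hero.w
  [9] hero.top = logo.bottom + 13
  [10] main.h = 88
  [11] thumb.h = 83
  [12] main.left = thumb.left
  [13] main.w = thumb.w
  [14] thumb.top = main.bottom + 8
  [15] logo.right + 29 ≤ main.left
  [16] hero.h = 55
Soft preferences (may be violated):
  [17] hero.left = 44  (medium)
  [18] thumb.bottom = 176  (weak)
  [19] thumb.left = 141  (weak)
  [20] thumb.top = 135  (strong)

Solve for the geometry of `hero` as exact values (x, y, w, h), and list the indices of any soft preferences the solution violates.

hero = (x=10, y=150, w=150, h=55)
violated soft preferences: 17, 18, 19

1. hero.x = 10  [logo.left = hero.left]
2. hero.w = 150  [logo.w = hero.w]
3. hero.y = 150  [hero.top = logo.bottom + 13]
4. hero.h = 55  [hero.h = 55]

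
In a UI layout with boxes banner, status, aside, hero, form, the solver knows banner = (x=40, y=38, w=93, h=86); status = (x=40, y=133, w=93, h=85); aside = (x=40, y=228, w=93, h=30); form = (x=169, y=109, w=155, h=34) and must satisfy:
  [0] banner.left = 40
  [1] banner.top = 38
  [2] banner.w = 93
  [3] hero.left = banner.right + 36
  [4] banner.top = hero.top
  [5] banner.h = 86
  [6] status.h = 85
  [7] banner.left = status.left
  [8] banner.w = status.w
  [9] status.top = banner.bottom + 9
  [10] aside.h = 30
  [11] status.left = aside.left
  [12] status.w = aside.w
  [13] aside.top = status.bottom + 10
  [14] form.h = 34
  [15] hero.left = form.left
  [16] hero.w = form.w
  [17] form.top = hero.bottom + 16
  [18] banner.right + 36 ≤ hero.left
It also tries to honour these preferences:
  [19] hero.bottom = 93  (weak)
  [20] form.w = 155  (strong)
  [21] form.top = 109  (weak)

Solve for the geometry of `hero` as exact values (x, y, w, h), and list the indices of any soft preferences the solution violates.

hero = (x=169, y=38, w=155, h=55)
violated soft preferences: none

1. hero.x = 169  [hero.left = banner.right + 36]
2. hero.y = 38  [banner.top = hero.top]
3. hero.w = 155  [hero.w = form.w]
4. hero.h = 55  [form.top = hero.bottom + 16]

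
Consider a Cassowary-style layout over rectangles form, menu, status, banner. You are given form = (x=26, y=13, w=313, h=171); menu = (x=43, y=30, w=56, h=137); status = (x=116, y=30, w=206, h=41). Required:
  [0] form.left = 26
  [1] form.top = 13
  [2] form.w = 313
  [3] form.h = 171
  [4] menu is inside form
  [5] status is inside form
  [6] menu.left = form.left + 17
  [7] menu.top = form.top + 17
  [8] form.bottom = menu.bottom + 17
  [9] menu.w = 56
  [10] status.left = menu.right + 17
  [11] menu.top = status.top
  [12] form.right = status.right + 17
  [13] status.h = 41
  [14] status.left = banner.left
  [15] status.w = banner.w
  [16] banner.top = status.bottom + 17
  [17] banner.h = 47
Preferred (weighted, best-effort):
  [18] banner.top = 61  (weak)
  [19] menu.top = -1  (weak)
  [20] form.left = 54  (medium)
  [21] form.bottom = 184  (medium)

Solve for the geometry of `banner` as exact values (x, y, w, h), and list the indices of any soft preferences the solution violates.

banner = (x=116, y=88, w=206, h=47)
violated soft preferences: 18, 19, 20

1. banner.x = 116  [status.left = banner.left]
2. banner.w = 206  [status.w = banner.w]
3. banner.y = 88  [banner.top = status.bottom + 17]
4. banner.h = 47  [banner.h = 47]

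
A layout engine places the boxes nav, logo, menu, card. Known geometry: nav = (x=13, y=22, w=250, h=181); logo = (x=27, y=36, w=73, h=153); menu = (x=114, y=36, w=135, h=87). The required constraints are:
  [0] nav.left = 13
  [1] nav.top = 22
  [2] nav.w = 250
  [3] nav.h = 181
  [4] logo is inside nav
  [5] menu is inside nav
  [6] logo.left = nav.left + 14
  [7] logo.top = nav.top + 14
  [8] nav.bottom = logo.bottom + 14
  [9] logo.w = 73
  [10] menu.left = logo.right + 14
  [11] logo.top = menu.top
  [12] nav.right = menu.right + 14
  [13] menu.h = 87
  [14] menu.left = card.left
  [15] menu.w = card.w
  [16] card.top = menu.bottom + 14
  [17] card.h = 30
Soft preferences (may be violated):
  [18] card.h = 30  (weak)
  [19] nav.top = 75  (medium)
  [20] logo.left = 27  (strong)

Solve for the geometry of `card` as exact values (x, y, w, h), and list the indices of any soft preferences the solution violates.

1. card.x = 114  [menu.left = card.left]
2. card.w = 135  [menu.w = card.w]
3. card.y = 137  [card.top = menu.bottom + 14]
4. card.h = 30  [card.h = 30]

card = (x=114, y=137, w=135, h=30)
violated soft preferences: 19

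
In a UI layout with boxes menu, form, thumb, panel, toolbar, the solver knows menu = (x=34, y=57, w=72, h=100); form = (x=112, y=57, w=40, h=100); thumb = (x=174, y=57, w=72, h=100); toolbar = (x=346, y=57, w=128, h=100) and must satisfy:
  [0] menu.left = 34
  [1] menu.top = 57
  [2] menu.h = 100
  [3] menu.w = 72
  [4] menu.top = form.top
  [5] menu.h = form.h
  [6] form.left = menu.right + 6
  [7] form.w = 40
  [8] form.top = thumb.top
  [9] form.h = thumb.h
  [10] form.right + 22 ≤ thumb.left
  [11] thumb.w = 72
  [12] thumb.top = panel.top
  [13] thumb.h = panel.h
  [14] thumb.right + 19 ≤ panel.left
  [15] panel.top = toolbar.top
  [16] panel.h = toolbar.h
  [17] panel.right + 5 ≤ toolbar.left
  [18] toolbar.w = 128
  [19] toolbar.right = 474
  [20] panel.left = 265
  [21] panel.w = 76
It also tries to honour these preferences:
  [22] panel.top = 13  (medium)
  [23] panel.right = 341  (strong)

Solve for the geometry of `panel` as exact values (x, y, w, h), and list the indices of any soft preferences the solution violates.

panel = (x=265, y=57, w=76, h=100)
violated soft preferences: 22

1. panel.y = 57  [thumb.top = panel.top]
2. panel.h = 100  [thumb.h = panel.h]
3. panel.x = 265  [panel.left = 265]
4. panel.w = 76  [panel.w = 76]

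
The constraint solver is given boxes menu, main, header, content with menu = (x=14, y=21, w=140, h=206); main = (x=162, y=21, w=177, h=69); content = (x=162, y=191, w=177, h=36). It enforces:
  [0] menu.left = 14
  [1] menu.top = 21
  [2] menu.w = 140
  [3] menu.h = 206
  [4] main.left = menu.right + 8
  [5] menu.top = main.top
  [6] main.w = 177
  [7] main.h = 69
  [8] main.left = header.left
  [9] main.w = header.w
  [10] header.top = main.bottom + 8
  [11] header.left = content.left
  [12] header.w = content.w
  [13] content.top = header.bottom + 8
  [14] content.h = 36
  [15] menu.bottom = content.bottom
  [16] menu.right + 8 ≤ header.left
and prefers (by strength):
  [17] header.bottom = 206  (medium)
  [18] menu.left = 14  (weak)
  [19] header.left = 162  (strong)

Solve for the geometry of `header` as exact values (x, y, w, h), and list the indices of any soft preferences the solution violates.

header = (x=162, y=98, w=177, h=85)
violated soft preferences: 17

1. header.x = 162  [main.left = header.left]
2. header.w = 177  [main.w = header.w]
3. header.y = 98  [header.top = main.bottom + 8]
4. header.h = 85  [content.top = header.bottom + 8]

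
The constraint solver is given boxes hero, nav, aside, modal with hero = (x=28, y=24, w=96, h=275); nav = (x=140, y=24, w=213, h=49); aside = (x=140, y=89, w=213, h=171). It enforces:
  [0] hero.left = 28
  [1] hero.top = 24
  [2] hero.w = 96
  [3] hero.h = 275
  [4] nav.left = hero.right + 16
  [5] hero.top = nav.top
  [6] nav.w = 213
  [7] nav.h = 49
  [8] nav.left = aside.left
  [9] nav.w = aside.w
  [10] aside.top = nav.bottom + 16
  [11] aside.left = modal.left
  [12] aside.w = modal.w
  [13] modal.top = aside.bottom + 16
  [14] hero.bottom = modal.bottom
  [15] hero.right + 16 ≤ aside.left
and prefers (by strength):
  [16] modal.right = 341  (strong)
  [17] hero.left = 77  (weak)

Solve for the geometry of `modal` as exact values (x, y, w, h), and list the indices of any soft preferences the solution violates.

1. modal.x = 140  [aside.left = modal.left]
2. modal.w = 213  [aside.w = modal.w]
3. modal.y = 276  [modal.top = aside.bottom + 16]
4. modal.h = 23  [hero.bottom = modal.bottom]

modal = (x=140, y=276, w=213, h=23)
violated soft preferences: 16, 17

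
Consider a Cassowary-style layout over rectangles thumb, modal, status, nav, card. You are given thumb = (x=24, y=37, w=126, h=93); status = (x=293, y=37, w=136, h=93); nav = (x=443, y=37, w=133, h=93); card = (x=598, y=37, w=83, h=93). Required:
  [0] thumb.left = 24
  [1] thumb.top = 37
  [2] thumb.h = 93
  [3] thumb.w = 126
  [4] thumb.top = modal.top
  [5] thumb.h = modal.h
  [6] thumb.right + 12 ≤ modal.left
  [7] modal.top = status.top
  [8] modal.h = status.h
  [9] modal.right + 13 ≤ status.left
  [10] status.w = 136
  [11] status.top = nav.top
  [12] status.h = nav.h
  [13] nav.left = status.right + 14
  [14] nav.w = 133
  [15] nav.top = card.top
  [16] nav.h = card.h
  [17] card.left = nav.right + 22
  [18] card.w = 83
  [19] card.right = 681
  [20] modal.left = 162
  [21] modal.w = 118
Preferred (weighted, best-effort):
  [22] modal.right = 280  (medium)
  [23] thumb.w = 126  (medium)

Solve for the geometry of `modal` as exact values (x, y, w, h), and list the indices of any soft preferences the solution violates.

1. modal.y = 37  [thumb.top = modal.top]
2. modal.h = 93  [thumb.h = modal.h]
3. modal.x = 162  [modal.left = 162]
4. modal.w = 118  [modal.w = 118]

modal = (x=162, y=37, w=118, h=93)
violated soft preferences: none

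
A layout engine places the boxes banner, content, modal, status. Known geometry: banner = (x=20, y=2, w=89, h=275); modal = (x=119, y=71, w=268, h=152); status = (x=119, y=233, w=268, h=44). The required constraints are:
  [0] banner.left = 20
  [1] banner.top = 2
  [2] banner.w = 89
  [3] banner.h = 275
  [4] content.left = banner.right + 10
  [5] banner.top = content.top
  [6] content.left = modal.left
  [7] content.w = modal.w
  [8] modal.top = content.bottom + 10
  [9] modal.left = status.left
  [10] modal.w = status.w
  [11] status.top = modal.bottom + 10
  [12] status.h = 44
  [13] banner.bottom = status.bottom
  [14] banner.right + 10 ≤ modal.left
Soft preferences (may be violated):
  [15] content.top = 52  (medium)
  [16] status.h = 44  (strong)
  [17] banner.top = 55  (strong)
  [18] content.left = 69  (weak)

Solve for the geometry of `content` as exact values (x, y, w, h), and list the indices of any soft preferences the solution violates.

content = (x=119, y=2, w=268, h=59)
violated soft preferences: 15, 17, 18

1. content.x = 119  [content.left = banner.right + 10]
2. content.y = 2  [banner.top = content.top]
3. content.w = 268  [content.w = modal.w]
4. content.h = 59  [modal.top = content.bottom + 10]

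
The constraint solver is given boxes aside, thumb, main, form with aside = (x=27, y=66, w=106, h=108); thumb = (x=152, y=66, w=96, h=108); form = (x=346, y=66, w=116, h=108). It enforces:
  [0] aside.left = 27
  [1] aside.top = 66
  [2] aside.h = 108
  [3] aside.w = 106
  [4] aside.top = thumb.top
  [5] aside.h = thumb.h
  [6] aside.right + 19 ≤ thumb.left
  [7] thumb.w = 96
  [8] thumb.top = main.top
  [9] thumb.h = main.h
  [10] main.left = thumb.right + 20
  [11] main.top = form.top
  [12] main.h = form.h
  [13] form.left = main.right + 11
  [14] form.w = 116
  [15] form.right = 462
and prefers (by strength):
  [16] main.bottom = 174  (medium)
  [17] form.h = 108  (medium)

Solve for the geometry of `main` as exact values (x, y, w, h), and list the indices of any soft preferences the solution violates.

1. main.y = 66  [thumb.top = main.top]
2. main.h = 108  [thumb.h = main.h]
3. main.x = 268  [main.left = thumb.right + 20]
4. main.w = 67  [form.left = main.right + 11]

main = (x=268, y=66, w=67, h=108)
violated soft preferences: none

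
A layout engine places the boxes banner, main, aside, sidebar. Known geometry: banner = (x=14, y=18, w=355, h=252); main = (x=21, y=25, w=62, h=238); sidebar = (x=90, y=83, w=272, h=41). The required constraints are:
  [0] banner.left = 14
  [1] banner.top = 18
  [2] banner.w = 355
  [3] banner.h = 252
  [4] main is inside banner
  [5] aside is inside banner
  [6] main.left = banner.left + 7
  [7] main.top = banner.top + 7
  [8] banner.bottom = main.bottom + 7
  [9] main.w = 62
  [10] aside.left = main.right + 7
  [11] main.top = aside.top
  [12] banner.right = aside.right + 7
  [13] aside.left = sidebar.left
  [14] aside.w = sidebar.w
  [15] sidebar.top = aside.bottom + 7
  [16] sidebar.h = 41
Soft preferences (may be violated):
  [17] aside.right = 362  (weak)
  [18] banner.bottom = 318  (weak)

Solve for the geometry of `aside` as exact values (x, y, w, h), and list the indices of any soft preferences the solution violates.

1. aside.x = 90  [aside.left = main.right + 7]
2. aside.y = 25  [main.top = aside.top]
3. aside.w = 272  [banner.right = aside.right + 7]
4. aside.h = 51  [sidebar.top = aside.bottom + 7]

aside = (x=90, y=25, w=272, h=51)
violated soft preferences: 18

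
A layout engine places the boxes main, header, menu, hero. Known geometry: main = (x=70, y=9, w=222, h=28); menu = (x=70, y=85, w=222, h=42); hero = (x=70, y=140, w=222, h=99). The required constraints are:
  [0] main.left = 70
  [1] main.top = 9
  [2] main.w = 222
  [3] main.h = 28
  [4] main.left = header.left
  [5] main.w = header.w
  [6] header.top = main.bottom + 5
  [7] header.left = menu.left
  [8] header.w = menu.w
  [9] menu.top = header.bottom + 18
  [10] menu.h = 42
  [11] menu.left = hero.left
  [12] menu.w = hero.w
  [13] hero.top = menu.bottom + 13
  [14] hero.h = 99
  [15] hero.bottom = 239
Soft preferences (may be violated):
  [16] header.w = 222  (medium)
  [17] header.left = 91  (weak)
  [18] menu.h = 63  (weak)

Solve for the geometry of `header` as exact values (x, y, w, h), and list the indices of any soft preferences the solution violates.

1. header.x = 70  [main.left = header.left]
2. header.w = 222  [main.w = header.w]
3. header.y = 42  [header.top = main.bottom + 5]
4. header.h = 25  [menu.top = header.bottom + 18]

header = (x=70, y=42, w=222, h=25)
violated soft preferences: 17, 18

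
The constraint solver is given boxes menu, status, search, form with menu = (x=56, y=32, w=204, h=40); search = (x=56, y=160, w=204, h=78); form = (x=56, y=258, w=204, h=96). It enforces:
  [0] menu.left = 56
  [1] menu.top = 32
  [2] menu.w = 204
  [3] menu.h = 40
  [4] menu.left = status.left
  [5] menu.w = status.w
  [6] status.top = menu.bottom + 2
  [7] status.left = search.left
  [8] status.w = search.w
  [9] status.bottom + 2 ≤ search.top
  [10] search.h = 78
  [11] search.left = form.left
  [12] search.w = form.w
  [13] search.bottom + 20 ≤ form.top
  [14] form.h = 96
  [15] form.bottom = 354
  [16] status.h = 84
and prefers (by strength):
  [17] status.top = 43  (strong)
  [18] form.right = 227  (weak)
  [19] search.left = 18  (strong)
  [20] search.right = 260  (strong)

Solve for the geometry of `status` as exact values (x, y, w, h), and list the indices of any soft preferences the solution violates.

status = (x=56, y=74, w=204, h=84)
violated soft preferences: 17, 18, 19

1. status.x = 56  [menu.left = status.left]
2. status.w = 204  [menu.w = status.w]
3. status.y = 74  [status.top = menu.bottom + 2]
4. status.h = 84  [status.h = 84]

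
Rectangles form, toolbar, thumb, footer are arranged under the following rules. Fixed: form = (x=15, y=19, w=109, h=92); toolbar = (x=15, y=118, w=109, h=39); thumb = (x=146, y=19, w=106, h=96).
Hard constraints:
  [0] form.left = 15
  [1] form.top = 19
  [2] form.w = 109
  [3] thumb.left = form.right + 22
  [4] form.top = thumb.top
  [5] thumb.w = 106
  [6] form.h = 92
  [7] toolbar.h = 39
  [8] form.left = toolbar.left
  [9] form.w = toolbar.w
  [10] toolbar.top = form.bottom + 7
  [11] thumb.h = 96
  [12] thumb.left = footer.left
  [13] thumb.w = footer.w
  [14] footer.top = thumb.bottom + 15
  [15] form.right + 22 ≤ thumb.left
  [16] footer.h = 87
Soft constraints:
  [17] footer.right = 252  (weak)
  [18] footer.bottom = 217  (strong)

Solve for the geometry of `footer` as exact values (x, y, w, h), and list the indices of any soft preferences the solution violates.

footer = (x=146, y=130, w=106, h=87)
violated soft preferences: none

1. footer.x = 146  [thumb.left = footer.left]
2. footer.w = 106  [thumb.w = footer.w]
3. footer.y = 130  [footer.top = thumb.bottom + 15]
4. footer.h = 87  [footer.h = 87]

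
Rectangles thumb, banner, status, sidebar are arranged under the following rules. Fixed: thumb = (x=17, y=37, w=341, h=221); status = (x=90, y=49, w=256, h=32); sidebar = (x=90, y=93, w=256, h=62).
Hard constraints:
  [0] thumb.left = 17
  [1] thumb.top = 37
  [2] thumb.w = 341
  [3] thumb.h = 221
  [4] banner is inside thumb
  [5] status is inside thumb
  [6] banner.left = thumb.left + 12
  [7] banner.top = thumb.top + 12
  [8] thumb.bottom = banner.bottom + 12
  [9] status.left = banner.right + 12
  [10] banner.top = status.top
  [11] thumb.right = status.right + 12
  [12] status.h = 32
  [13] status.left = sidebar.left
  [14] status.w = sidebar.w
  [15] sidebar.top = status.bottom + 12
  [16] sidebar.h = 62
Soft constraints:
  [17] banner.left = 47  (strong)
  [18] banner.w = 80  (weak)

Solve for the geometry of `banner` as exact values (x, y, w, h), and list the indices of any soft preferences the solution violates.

banner = (x=29, y=49, w=49, h=197)
violated soft preferences: 17, 18

1. banner.x = 29  [banner.left = thumb.left + 12]
2. banner.y = 49  [banner.top = thumb.top + 12]
3. banner.h = 197  [thumb.bottom = banner.bottom + 12]
4. banner.w = 49  [status.left = banner.right + 12]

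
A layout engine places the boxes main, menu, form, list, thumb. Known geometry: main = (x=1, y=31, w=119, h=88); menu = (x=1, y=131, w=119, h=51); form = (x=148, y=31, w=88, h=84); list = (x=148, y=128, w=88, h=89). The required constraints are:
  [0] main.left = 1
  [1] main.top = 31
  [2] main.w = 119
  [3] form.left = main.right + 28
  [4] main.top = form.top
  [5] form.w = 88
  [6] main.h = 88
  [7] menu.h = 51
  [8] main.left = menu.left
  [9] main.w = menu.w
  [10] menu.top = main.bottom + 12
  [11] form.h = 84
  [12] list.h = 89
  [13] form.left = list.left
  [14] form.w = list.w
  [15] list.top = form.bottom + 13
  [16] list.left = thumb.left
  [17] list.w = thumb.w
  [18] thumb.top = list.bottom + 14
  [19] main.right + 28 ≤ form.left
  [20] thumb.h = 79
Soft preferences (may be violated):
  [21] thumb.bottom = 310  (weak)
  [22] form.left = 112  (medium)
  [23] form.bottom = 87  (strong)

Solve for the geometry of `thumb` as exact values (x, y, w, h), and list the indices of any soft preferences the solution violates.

thumb = (x=148, y=231, w=88, h=79)
violated soft preferences: 22, 23

1. thumb.x = 148  [list.left = thumb.left]
2. thumb.w = 88  [list.w = thumb.w]
3. thumb.y = 231  [thumb.top = list.bottom + 14]
4. thumb.h = 79  [thumb.h = 79]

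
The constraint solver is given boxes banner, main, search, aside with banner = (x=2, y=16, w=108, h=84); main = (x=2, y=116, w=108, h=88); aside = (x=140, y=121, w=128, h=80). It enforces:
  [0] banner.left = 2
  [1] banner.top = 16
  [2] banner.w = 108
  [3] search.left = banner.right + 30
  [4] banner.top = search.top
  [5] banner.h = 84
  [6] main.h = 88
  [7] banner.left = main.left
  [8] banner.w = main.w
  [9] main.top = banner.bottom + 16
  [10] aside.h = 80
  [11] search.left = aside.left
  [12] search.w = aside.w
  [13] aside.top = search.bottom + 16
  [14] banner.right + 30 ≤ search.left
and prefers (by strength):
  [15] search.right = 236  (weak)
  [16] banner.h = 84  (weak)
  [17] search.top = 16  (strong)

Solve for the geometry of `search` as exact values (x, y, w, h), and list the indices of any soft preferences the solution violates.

1. search.x = 140  [search.left = banner.right + 30]
2. search.y = 16  [banner.top = search.top]
3. search.w = 128  [search.w = aside.w]
4. search.h = 89  [aside.top = search.bottom + 16]

search = (x=140, y=16, w=128, h=89)
violated soft preferences: 15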